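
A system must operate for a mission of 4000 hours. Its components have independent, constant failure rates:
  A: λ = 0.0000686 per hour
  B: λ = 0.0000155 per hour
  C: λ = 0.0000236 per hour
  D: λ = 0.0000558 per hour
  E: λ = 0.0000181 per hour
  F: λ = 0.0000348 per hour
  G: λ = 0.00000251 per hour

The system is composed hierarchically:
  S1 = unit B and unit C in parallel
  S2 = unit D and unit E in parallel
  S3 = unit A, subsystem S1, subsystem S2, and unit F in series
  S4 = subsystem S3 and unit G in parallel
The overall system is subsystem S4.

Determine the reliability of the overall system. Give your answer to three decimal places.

0.996

R(A) = exp(−0.0000686 × 4000) = 0.76003
R(B) = exp(−0.0000155 × 4000) = 0.93988
R(C) = exp(−0.0000236 × 4000) = 0.90992
R(D) = exp(−0.0000558 × 4000) = 0.79995
R(E) = exp(−0.0000181 × 4000) = 0.93016
R(F) = exp(−0.0000348 × 4000) = 0.87005
R(G) = exp(−0.00000251 × 4000) = 0.99001
Parallel (B and C): 1 − (1 − 0.93988)(1 − 0.90992) = 0.99458
Parallel (D and E): 1 − (1 − 0.79995)(1 − 0.93016) = 0.98603
Series (A, [0.99458], [0.98603], and F): 0.76003 × 0.99458 × 0.98603 × 0.87005 = 0.64849
Parallel ([0.64849] and G): 1 − (1 − 0.64849)(1 − 0.99001) = 0.996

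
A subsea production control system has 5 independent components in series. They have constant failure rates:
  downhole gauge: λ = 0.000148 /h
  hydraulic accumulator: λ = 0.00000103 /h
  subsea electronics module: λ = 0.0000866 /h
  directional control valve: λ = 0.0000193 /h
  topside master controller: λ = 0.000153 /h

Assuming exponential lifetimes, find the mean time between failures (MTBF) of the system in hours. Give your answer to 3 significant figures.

2450

Series of exponential components: λ_sys = Σ λ_i
λ_sys = 0.000148 + 0.00000103 + 0.0000866 + 0.0000193 + 0.000153 = 4.0793e-04 /h
MTBF = 1 / λ_sys = 2450 h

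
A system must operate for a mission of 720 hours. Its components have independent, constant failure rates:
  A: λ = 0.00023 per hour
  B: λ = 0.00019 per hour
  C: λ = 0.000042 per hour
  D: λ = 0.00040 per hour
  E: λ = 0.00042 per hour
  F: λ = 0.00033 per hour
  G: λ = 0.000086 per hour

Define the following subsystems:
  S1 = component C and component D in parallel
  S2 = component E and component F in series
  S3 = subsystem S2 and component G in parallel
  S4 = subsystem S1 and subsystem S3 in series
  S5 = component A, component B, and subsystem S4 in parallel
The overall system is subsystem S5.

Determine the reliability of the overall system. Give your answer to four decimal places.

R(A) = exp(−0.00023 × 720) = 0.847385
R(B) = exp(−0.00019 × 720) = 0.872145
R(C) = exp(−0.000042 × 720) = 0.970213
R(D) = exp(−0.00040 × 720) = 0.749762
R(E) = exp(−0.00042 × 720) = 0.739042
R(F) = exp(−0.00033 × 720) = 0.788518
R(G) = exp(−0.000086 × 720) = 0.939958
Parallel (C and D): 1 − (1 − 0.970213)(1 − 0.749762) = 0.992546
Series (E and F): 0.739042 × 0.788518 = 0.582748
Parallel ([0.582748] and G): 1 − (1 − 0.582748)(1 − 0.939958) = 0.974947
Series ([0.992546] and [0.974947]): 0.992546 × 0.974947 = 0.967680
Parallel (A, B, and [0.967680]): 1 − (1 − 0.847385)(1 − 0.872145)(1 − 0.967680) = 0.9994

0.9994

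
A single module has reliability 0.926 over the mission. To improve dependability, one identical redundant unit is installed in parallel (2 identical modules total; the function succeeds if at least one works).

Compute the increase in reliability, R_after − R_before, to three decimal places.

R_before = 0.926
R_after = 1 − (1 − 0.926)^2 = 0.995
ΔR = 0.995 − 0.926 = 0.069

0.069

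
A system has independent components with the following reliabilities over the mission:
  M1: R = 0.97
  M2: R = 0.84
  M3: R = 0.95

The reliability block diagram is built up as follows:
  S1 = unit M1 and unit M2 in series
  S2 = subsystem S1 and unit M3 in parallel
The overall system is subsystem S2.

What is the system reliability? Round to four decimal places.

Series (M1 and M2): 0.970000 × 0.840000 = 0.814800
Parallel ([0.814800] and M3): 1 − (1 − 0.814800)(1 − 0.950000) = 0.9907

0.9907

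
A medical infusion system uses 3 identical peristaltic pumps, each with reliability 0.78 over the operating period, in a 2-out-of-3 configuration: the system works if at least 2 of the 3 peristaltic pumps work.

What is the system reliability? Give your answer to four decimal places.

R = Σ_{i=2}^{3} C(3,i) p^i (1−p)^{3−i} with p = 0.78
C(3,2)·0.78^2·0.22^1 = 0.401544
C(3,3)·0.78^3·0.22^0 = 0.474552
Sum = 0.8761

0.8761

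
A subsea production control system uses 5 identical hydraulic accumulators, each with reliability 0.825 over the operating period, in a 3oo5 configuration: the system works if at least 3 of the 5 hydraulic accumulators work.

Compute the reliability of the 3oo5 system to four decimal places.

0.9595

R = Σ_{i=3}^{5} C(5,i) p^i (1−p)^{5−i} with p = 0.825
C(5,3)·0.825^3·0.175^2 = 0.171964
C(5,4)·0.825^4·0.175^1 = 0.405344
C(5,5)·0.825^5·0.175^0 = 0.382182
Sum = 0.9595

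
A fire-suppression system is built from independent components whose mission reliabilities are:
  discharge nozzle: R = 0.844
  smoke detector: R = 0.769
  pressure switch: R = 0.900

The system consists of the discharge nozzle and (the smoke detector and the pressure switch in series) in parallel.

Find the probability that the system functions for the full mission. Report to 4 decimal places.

0.9520

Series (smoke detector and pressure switch): 0.769000 × 0.900000 = 0.692100
Parallel (discharge nozzle and [0.692100]): 1 − (1 − 0.844000)(1 − 0.692100) = 0.9520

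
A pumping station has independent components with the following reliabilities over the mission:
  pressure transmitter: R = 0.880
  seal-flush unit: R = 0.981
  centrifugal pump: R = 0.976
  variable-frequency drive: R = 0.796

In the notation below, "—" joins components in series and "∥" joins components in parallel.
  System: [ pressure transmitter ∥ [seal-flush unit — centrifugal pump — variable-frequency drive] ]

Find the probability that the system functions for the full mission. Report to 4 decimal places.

Series (seal-flush unit, centrifugal pump, and variable-frequency drive): 0.981000 × 0.976000 × 0.796000 = 0.762135
Parallel (pressure transmitter and [0.762135]): 1 − (1 − 0.880000)(1 − 0.762135) = 0.9715

0.9715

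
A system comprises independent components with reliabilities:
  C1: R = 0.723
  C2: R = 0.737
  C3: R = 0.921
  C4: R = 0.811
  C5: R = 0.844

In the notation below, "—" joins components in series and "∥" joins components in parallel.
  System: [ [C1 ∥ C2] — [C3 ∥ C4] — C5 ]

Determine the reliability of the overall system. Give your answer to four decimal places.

Parallel (C1 and C2): 1 − (1 − 0.723000)(1 − 0.737000) = 0.927149
Parallel (C3 and C4): 1 − (1 − 0.921000)(1 − 0.811000) = 0.985069
Series ([0.927149], [0.985069], and C5): 0.927149 × 0.985069 × 0.844000 = 0.7708

0.7708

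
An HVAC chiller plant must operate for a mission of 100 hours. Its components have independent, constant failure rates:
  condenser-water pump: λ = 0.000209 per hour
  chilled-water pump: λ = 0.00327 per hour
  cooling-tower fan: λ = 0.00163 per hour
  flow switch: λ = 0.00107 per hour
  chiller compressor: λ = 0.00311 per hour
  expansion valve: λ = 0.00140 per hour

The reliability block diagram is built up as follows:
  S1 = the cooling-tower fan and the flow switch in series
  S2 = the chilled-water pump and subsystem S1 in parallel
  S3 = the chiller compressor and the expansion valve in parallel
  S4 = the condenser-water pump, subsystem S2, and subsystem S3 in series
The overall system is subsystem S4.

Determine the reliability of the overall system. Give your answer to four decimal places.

0.8827

R(condenser-water pump) = exp(−0.000209 × 100) = 0.979317
R(chilled-water pump) = exp(−0.00327 × 100) = 0.721084
R(cooling-tower fan) = exp(−0.00163 × 100) = 0.849591
R(flow switch) = exp(−0.00107 × 100) = 0.898526
R(chiller compressor) = exp(−0.00311 × 100) = 0.732714
R(expansion valve) = exp(−0.00140 × 100) = 0.869358
Series (cooling-tower fan and flow switch): 0.849591 × 0.898526 = 0.763380
Parallel (chilled-water pump and [0.763380]): 1 − (1 − 0.721084)(1 − 0.763380) = 0.934003
Parallel (chiller compressor and expansion valve): 1 − (1 − 0.732714)(1 − 0.869358) = 0.965081
Series (condenser-water pump, [0.934003], and [0.965081]): 0.979317 × 0.934003 × 0.965081 = 0.8827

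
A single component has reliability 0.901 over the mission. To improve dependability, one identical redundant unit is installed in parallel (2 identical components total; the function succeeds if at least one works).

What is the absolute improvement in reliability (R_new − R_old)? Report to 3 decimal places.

R_before = 0.901
R_after = 1 − (1 − 0.901)^2 = 0.990
ΔR = 0.990 − 0.901 = 0.089

0.089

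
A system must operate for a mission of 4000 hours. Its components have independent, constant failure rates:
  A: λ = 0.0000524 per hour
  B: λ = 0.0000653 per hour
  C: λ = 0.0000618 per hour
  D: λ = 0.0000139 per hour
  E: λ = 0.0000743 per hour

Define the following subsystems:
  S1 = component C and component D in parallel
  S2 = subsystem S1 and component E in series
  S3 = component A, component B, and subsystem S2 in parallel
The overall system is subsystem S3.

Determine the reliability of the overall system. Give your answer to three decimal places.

R(A) = exp(−0.0000524 × 4000) = 0.81091
R(B) = exp(−0.0000653 × 4000) = 0.77013
R(C) = exp(−0.0000618 × 4000) = 0.78098
R(D) = exp(−0.0000139 × 4000) = 0.94592
R(E) = exp(−0.0000743 × 4000) = 0.74290
Parallel (C and D): 1 − (1 − 0.78098)(1 − 0.94592) = 0.98816
Series ([0.98816] and E): 0.98816 × 0.74290 = 0.73410
Parallel (A, B, and [0.73410]): 1 − (1 − 0.81091)(1 − 0.77013)(1 − 0.73410) = 0.988

0.988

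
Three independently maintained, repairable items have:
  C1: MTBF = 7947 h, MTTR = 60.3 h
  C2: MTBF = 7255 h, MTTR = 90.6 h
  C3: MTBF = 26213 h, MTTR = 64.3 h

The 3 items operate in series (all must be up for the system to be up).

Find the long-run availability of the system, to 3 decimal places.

A(C1) = MTBF/(MTBF+MTTR) = 7947/(7947+60.3) = 0.992469
A(C2) = MTBF/(MTBF+MTTR) = 7255/(7255+90.6) = 0.987666
A(C3) = MTBF/(MTBF+MTTR) = 26213/(26213+64.3) = 0.997553
Series availability: 0.992469 × 0.987666 × 0.997553 = 0.978

0.978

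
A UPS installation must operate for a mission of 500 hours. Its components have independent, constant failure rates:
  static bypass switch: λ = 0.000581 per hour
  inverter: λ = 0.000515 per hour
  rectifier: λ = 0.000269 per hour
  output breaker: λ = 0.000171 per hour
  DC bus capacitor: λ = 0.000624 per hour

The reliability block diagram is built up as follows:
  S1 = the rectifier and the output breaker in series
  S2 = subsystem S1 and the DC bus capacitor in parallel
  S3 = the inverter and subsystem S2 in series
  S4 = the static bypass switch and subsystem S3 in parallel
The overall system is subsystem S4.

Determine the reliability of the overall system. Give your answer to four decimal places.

0.9325

R(static bypass switch) = exp(−0.000581 × 500) = 0.747890
R(inverter) = exp(−0.000515 × 500) = 0.772982
R(rectifier) = exp(−0.000269 × 500) = 0.874153
R(output breaker) = exp(−0.000171 × 500) = 0.918053
R(DC bus capacitor) = exp(−0.000624 × 500) = 0.731982
Series (rectifier and output breaker): 0.874153 × 0.918053 = 0.802519
Parallel ([0.802519] and DC bus capacitor): 1 − (1 − 0.802519)(1 − 0.731982) = 0.947072
Series (inverter and [0.947072]): 0.772982 × 0.947072 = 0.732070
Parallel (static bypass switch and [0.732070]): 1 − (1 − 0.747890)(1 − 0.732070) = 0.9325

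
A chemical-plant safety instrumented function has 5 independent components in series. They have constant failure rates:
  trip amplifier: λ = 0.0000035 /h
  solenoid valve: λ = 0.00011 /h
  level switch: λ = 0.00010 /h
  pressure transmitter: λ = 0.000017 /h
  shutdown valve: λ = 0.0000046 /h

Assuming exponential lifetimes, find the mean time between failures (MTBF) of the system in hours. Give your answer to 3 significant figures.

4250

Series of exponential components: λ_sys = Σ λ_i
λ_sys = 0.0000035 + 0.00011 + 0.00010 + 0.000017 + 0.0000046 = 2.3510e-04 /h
MTBF = 1 / λ_sys = 4250 h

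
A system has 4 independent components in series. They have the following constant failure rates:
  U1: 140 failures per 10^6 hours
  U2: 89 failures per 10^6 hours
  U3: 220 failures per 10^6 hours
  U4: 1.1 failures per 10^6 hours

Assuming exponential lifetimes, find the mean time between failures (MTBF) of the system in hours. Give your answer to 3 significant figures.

2220

Series of exponential components: λ_sys = Σ λ_i
λ_sys = 0.00014 + 0.000089 + 0.00022 + 0.0000011 = 4.5010e-04 /h
MTBF = 1 / λ_sys = 2220 h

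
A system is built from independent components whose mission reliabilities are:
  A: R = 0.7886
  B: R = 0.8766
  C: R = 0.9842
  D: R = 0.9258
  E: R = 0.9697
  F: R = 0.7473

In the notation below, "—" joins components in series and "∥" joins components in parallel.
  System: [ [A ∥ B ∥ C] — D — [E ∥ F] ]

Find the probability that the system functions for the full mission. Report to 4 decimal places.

Parallel (A, B, and C): 1 − (1 − 0.788600)(1 − 0.876600)(1 − 0.984200) = 0.999588
Parallel (E and F): 1 − (1 − 0.969700)(1 − 0.747300) = 0.992343
Series ([0.999588], D, and [0.992343]): 0.999588 × 0.925800 × 0.992343 = 0.9183

0.9183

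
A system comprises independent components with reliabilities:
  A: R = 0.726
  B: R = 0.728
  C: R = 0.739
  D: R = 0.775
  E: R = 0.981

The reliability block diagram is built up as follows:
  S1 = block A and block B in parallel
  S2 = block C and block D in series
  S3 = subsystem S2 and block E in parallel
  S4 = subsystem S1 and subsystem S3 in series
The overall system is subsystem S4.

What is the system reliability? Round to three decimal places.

0.918

Parallel (A and B): 1 − (1 − 0.72600)(1 − 0.72800) = 0.92547
Series (C and D): 0.73900 × 0.77500 = 0.57273
Parallel ([0.57273] and E): 1 − (1 − 0.57273)(1 − 0.98100) = 0.99188
Series ([0.92547] and [0.99188]): 0.92547 × 0.99188 = 0.918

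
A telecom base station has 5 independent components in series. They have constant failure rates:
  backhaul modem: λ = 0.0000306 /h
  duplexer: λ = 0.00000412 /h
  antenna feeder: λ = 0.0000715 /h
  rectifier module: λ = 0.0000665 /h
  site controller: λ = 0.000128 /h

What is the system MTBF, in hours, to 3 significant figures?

3330

Series of exponential components: λ_sys = Σ λ_i
λ_sys = 0.0000306 + 0.00000412 + 0.0000715 + 0.0000665 + 0.000128 = 3.0072e-04 /h
MTBF = 1 / λ_sys = 3330 h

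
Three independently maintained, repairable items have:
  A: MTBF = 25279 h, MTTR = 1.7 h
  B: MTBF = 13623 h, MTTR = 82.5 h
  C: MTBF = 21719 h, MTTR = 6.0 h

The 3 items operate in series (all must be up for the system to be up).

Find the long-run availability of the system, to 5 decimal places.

0.99364

A(A) = MTBF/(MTBF+MTTR) = 25279/(25279+1.7) = 0.999933
A(B) = MTBF/(MTBF+MTTR) = 13623/(13623+82.5) = 0.993981
A(C) = MTBF/(MTBF+MTTR) = 21719/(21719+6.0) = 0.999724
Series availability: 0.999933 × 0.993981 × 0.999724 = 0.99364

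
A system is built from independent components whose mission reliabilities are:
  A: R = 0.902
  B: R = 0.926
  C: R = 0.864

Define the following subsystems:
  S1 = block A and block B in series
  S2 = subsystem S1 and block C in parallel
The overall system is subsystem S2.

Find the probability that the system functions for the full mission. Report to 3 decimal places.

Series (A and B): 0.90200 × 0.92600 = 0.83525
Parallel ([0.83525] and C): 1 − (1 − 0.83525)(1 − 0.86400) = 0.978

0.978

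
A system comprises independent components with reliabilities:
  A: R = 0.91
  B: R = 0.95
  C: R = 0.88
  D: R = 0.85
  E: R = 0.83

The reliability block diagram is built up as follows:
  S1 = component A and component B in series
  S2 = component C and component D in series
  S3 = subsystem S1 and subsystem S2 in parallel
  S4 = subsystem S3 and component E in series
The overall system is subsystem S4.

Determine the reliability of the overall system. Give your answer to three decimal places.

0.802

Series (A and B): 0.91000 × 0.95000 = 0.86450
Series (C and D): 0.88000 × 0.85000 = 0.74800
Parallel ([0.86450] and [0.74800]): 1 − (1 − 0.86450)(1 − 0.74800) = 0.96585
Series ([0.96585] and E): 0.96585 × 0.83000 = 0.802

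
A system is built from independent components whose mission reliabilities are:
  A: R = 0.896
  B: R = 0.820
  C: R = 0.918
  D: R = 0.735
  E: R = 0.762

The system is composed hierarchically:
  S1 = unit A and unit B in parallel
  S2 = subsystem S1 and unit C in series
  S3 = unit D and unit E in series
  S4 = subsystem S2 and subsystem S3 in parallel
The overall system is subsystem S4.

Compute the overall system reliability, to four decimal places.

Parallel (A and B): 1 − (1 − 0.896000)(1 − 0.820000) = 0.981280
Series ([0.981280] and C): 0.981280 × 0.918000 = 0.900815
Series (D and E): 0.735000 × 0.762000 = 0.560070
Parallel ([0.900815] and [0.560070]): 1 − (1 − 0.900815)(1 − 0.560070) = 0.9564

0.9564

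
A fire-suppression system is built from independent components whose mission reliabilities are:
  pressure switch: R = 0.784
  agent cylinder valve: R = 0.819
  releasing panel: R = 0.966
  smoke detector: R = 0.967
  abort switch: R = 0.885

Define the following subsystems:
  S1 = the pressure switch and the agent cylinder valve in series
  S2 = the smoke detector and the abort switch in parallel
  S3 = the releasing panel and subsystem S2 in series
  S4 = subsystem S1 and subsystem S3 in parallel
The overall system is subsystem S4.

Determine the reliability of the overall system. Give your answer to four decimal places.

Series (pressure switch and agent cylinder valve): 0.784000 × 0.819000 = 0.642096
Parallel (smoke detector and abort switch): 1 − (1 − 0.967000)(1 − 0.885000) = 0.996205
Series (releasing panel and [0.996205]): 0.966000 × 0.996205 = 0.962334
Parallel ([0.642096] and [0.962334]): 1 − (1 − 0.642096)(1 − 0.962334) = 0.9865

0.9865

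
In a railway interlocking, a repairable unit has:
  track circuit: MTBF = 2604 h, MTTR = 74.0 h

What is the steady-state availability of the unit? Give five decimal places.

0.97237

A(track circuit) = MTBF/(MTBF+MTTR) = 2604/(2604+74.0) = 0.97237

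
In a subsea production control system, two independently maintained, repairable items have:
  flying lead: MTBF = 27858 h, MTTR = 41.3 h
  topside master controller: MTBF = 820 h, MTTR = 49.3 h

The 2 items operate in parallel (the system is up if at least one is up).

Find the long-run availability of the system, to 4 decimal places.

0.9999

A(flying lead) = MTBF/(MTBF+MTTR) = 27858/(27858+41.3) = 0.998520
A(topside master controller) = MTBF/(MTBF+MTTR) = 820/(820+49.3) = 0.943288
Parallel availability: 1 − (1 − 0.998520)(1 − 0.943288) = 0.9999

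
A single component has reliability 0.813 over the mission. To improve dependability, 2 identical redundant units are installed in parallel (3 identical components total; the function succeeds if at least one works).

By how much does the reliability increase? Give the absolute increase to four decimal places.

0.1805

R_before = 0.813
R_after = 1 − (1 − 0.813)^3 = 0.9935
ΔR = 0.9935 − 0.813 = 0.1805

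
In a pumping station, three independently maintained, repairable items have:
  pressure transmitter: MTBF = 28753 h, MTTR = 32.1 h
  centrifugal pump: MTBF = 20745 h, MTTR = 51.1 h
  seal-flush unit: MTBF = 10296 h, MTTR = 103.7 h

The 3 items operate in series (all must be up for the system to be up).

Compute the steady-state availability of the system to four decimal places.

A(pressure transmitter) = MTBF/(MTBF+MTTR) = 28753/(28753+32.1) = 0.998885
A(centrifugal pump) = MTBF/(MTBF+MTTR) = 20745/(20745+51.1) = 0.997543
A(seal-flush unit) = MTBF/(MTBF+MTTR) = 10296/(10296+103.7) = 0.990029
Series availability: 0.998885 × 0.997543 × 0.990029 = 0.9865

0.9865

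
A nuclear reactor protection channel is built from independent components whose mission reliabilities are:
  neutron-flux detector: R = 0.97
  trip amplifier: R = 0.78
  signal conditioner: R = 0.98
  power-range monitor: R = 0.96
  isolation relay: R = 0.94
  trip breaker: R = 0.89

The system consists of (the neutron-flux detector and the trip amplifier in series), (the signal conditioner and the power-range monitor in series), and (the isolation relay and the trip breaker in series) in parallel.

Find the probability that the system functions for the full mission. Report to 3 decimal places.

0.998

Series (neutron-flux detector and trip amplifier): 0.97000 × 0.78000 = 0.75660
Series (signal conditioner and power-range monitor): 0.98000 × 0.96000 = 0.94080
Series (isolation relay and trip breaker): 0.94000 × 0.89000 = 0.83660
Parallel ([0.75660], [0.94080], and [0.83660]): 1 − (1 − 0.75660)(1 − 0.94080)(1 − 0.83660) = 0.998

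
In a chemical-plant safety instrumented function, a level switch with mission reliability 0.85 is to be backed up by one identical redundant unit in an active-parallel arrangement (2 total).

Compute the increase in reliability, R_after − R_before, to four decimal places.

0.1275

R_before = 0.85
R_after = 1 − (1 − 0.85)^2 = 0.9775
ΔR = 0.9775 − 0.85 = 0.1275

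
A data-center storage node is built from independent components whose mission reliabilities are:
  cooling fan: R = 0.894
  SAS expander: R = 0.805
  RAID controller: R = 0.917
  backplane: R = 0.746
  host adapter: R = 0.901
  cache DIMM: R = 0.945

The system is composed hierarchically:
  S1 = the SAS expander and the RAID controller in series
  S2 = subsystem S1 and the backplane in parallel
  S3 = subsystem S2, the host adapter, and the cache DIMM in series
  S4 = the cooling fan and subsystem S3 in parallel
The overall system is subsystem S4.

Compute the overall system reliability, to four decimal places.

Series (SAS expander and RAID controller): 0.805000 × 0.917000 = 0.738185
Parallel ([0.738185] and backplane): 1 − (1 − 0.738185)(1 − 0.746000) = 0.933499
Series ([0.933499], host adapter, and cache DIMM): 0.933499 × 0.901000 × 0.945000 = 0.794823
Parallel (cooling fan and [0.794823]): 1 − (1 − 0.894000)(1 − 0.794823) = 0.9783

0.9783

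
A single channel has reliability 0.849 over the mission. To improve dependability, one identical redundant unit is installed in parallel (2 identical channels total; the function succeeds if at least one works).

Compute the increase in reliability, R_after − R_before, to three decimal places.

R_before = 0.849
R_after = 1 − (1 − 0.849)^2 = 0.977
ΔR = 0.977 − 0.849 = 0.128

0.128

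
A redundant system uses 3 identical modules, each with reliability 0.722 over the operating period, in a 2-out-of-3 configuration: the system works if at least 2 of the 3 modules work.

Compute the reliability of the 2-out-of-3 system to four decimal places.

R = Σ_{i=2}^{3} C(3,i) p^i (1−p)^{3−i} with p = 0.722
C(3,2)·0.722^2·0.278^1 = 0.434751
C(3,3)·0.722^3·0.278^0 = 0.376367
Sum = 0.8111

0.8111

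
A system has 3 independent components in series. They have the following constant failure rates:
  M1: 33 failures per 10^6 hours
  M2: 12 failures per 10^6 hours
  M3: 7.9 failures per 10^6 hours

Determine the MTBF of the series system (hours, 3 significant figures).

Series of exponential components: λ_sys = Σ λ_i
λ_sys = 0.000033 + 0.000012 + 0.0000079 = 5.2900e-05 /h
MTBF = 1 / λ_sys = 18900 h

18900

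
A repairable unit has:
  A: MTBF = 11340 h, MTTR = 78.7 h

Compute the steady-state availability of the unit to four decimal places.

A(A) = MTBF/(MTBF+MTTR) = 11340/(11340+78.7) = 0.9931

0.9931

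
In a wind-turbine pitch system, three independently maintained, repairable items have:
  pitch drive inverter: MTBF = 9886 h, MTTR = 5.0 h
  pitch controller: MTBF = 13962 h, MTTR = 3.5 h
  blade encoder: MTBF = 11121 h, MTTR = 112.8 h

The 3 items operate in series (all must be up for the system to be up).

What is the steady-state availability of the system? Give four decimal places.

A(pitch drive inverter) = MTBF/(MTBF+MTTR) = 9886/(9886+5.0) = 0.999494
A(pitch controller) = MTBF/(MTBF+MTTR) = 13962/(13962+3.5) = 0.999749
A(blade encoder) = MTBF/(MTBF+MTTR) = 11121/(11121+112.8) = 0.989959
Series availability: 0.999494 × 0.999749 × 0.989959 = 0.9892

0.9892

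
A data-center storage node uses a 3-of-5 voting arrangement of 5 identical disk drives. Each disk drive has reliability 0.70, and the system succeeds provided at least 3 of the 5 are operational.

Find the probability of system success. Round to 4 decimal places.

R = Σ_{i=3}^{5} C(5,i) p^i (1−p)^{5−i} with p = 0.70
C(5,3)·0.70^3·0.30^2 = 0.308700
C(5,4)·0.70^4·0.30^1 = 0.360150
C(5,5)·0.70^5·0.30^0 = 0.168070
Sum = 0.8369

0.8369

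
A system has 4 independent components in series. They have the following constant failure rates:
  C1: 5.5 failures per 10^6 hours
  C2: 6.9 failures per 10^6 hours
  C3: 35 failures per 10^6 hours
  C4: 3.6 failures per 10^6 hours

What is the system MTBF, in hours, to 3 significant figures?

Series of exponential components: λ_sys = Σ λ_i
λ_sys = 0.0000055 + 0.0000069 + 0.000035 + 0.0000036 = 5.1000e-05 /h
MTBF = 1 / λ_sys = 19600 h

19600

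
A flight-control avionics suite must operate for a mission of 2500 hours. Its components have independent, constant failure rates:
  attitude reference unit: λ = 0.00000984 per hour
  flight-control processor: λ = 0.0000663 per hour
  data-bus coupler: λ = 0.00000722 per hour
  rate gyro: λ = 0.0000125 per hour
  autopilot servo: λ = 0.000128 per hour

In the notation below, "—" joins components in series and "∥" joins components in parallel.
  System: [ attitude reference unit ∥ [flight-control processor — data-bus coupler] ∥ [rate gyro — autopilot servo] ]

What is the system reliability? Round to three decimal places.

0.999

R(attitude reference unit) = exp(−0.00000984 × 2500) = 0.97570
R(flight-control processor) = exp(−0.0000663 × 2500) = 0.84726
R(data-bus coupler) = exp(−0.00000722 × 2500) = 0.98211
R(rate gyro) = exp(−0.0000125 × 2500) = 0.96923
R(autopilot servo) = exp(−0.000128 × 2500) = 0.72615
Series (flight-control processor and data-bus coupler): 0.84726 × 0.98211 = 0.83210
Series (rate gyro and autopilot servo): 0.96923 × 0.72615 = 0.70381
Parallel (attitude reference unit, [0.83210], and [0.70381]): 1 − (1 − 0.97570)(1 − 0.83210)(1 − 0.70381) = 0.999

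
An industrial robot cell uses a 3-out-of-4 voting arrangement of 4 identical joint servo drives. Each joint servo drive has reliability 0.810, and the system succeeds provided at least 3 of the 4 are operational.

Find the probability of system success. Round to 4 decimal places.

0.8344

R = Σ_{i=3}^{4} C(4,i) p^i (1−p)^{4−i} with p = 0.810
C(4,3)·0.810^3·0.190^1 = 0.403895
C(4,4)·0.810^4·0.190^0 = 0.430467
Sum = 0.8344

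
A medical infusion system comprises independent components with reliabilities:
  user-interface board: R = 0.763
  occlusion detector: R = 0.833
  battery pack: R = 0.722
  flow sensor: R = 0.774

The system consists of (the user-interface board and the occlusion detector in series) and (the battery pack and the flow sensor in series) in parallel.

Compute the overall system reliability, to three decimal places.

0.839

Series (user-interface board and occlusion detector): 0.76300 × 0.83300 = 0.63558
Series (battery pack and flow sensor): 0.72200 × 0.77400 = 0.55883
Parallel ([0.63558] and [0.55883]): 1 − (1 − 0.63558)(1 − 0.55883) = 0.839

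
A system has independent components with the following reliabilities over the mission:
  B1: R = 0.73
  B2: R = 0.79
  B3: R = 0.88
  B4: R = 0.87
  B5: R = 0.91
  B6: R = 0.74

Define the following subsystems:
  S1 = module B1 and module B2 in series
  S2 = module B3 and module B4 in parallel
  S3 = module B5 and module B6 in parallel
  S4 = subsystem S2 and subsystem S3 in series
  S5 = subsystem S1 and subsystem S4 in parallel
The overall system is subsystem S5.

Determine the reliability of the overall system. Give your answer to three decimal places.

0.984

Series (B1 and B2): 0.73000 × 0.79000 = 0.57670
Parallel (B3 and B4): 1 − (1 − 0.88000)(1 − 0.87000) = 0.98440
Parallel (B5 and B6): 1 − (1 − 0.91000)(1 − 0.74000) = 0.97660
Series ([0.98440] and [0.97660]): 0.98440 × 0.97660 = 0.96137
Parallel ([0.57670] and [0.96137]): 1 − (1 − 0.57670)(1 − 0.96137) = 0.984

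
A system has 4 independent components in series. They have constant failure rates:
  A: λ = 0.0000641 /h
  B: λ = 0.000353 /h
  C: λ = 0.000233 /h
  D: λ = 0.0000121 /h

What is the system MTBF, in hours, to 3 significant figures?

1510

Series of exponential components: λ_sys = Σ λ_i
λ_sys = 0.0000641 + 0.000353 + 0.000233 + 0.0000121 = 6.6220e-04 /h
MTBF = 1 / λ_sys = 1510 h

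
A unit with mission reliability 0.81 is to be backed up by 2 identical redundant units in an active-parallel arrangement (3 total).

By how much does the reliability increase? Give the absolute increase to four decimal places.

R_before = 0.81
R_after = 1 − (1 − 0.81)^3 = 0.9931
ΔR = 0.9931 − 0.81 = 0.1831

0.1831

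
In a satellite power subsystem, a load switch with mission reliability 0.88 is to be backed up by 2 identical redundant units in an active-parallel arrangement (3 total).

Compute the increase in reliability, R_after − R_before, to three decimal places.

0.118

R_before = 0.88
R_after = 1 − (1 − 0.88)^3 = 0.998
ΔR = 0.998 − 0.88 = 0.118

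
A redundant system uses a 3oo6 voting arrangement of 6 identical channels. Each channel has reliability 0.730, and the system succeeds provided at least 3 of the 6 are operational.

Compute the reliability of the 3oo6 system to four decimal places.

R = Σ_{i=3}^{6} C(6,i) p^i (1−p)^{6−i} with p = 0.730
C(6,3)·0.730^3·0.270^3 = 0.153140
C(6,4)·0.730^4·0.270^2 = 0.310535
C(6,5)·0.730^5·0.270^1 = 0.335838
C(6,6)·0.730^6·0.270^0 = 0.151334
Sum = 0.9508

0.9508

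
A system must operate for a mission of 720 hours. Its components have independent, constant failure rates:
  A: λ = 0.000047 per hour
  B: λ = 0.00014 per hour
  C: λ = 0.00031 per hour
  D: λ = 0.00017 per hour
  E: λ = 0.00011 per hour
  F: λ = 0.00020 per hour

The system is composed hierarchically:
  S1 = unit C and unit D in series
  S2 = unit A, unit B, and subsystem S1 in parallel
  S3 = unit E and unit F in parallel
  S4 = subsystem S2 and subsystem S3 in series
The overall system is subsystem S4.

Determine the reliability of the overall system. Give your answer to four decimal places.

0.9889

R(A) = exp(−0.000047 × 720) = 0.966726
R(B) = exp(−0.00014 × 720) = 0.904114
R(C) = exp(−0.00031 × 720) = 0.799955
R(D) = exp(−0.00017 × 720) = 0.884794
R(E) = exp(−0.00011 × 720) = 0.923855
R(F) = exp(−0.00020 × 720) = 0.865888
Series (C and D): 0.799955 × 0.884794 = 0.707795
Parallel (A, B, and [0.707795]): 1 − (1 − 0.966726)(1 − 0.904114)(1 − 0.707795) = 0.999068
Parallel (E and F): 1 − (1 − 0.923855)(1 − 0.865888) = 0.989788
Series ([0.999068] and [0.989788]): 0.999068 × 0.989788 = 0.9889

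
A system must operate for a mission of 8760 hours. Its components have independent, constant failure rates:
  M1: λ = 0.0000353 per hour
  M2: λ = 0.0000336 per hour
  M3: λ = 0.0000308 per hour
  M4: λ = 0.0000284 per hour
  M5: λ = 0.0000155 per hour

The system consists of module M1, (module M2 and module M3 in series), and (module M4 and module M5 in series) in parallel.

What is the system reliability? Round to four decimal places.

R(M1) = exp(−0.0000353 × 8760) = 0.734013
R(M2) = exp(−0.0000336 × 8760) = 0.745026
R(M3) = exp(−0.0000308 × 8760) = 0.763526
R(M4) = exp(−0.0000284 × 8760) = 0.779748
R(M5) = exp(−0.0000155 × 8760) = 0.873035
Series (M2 and M3): 0.745026 × 0.763526 = 0.568847
Series (M4 and M5): 0.779748 × 0.873035 = 0.680747
Parallel (M1, [0.568847], and [0.680747]): 1 − (1 − 0.734013)(1 − 0.568847)(1 − 0.680747) = 0.9634

0.9634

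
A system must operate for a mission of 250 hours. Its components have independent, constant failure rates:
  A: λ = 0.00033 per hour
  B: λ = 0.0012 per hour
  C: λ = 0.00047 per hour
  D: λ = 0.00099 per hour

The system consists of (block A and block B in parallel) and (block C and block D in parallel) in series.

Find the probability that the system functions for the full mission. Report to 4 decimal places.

R(A) = exp(−0.00033 × 250) = 0.920811
R(B) = exp(−0.0012 × 250) = 0.740818
R(C) = exp(−0.00047 × 250) = 0.889141
R(D) = exp(−0.00099 × 250) = 0.780750
Parallel (A and B): 1 − (1 − 0.920811)(1 − 0.740818) = 0.979476
Parallel (C and D): 1 − (1 − 0.889141)(1 − 0.780750) = 0.975694
Series ([0.979476] and [0.975694]): 0.979476 × 0.975694 = 0.9557

0.9557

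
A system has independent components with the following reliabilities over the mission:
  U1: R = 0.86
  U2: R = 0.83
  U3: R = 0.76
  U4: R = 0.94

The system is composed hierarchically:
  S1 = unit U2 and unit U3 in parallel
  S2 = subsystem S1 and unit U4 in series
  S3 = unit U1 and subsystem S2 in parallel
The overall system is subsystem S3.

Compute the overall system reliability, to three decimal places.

Parallel (U2 and U3): 1 − (1 − 0.83000)(1 − 0.76000) = 0.95920
Series ([0.95920] and U4): 0.95920 × 0.94000 = 0.90165
Parallel (U1 and [0.90165]): 1 − (1 − 0.86000)(1 − 0.90165) = 0.986

0.986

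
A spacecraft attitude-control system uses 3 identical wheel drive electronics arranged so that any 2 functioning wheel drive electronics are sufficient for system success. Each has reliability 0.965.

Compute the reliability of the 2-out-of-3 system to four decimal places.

0.9964

R = Σ_{i=2}^{3} C(3,i) p^i (1−p)^{3−i} with p = 0.965
C(3,2)·0.965^2·0.035^1 = 0.097779
C(3,3)·0.965^3·0.035^0 = 0.898632
Sum = 0.9964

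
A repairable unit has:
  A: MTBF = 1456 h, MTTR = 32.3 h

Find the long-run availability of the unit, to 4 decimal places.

0.9783

A(A) = MTBF/(MTBF+MTTR) = 1456/(1456+32.3) = 0.9783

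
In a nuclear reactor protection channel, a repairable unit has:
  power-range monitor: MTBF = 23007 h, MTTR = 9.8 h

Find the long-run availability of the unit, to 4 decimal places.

0.9996

A(power-range monitor) = MTBF/(MTBF+MTTR) = 23007/(23007+9.8) = 0.9996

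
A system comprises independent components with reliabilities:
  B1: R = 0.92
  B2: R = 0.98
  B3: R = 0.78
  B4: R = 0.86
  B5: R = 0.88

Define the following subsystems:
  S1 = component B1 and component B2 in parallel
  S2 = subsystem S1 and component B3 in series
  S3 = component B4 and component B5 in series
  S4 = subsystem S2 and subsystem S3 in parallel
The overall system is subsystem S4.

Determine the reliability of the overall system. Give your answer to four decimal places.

Parallel (B1 and B2): 1 − (1 − 0.920000)(1 − 0.980000) = 0.998400
Series ([0.998400] and B3): 0.998400 × 0.780000 = 0.778752
Series (B4 and B5): 0.860000 × 0.880000 = 0.756800
Parallel ([0.778752] and [0.756800]): 1 − (1 − 0.778752)(1 − 0.756800) = 0.9462

0.9462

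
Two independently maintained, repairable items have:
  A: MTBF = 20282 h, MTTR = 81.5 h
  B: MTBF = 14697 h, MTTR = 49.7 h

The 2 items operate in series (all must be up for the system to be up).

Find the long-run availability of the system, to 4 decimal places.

A(A) = MTBF/(MTBF+MTTR) = 20282/(20282+81.5) = 0.995998
A(B) = MTBF/(MTBF+MTTR) = 14697/(14697+49.7) = 0.996630
Series availability: 0.995998 × 0.996630 = 0.9926

0.9926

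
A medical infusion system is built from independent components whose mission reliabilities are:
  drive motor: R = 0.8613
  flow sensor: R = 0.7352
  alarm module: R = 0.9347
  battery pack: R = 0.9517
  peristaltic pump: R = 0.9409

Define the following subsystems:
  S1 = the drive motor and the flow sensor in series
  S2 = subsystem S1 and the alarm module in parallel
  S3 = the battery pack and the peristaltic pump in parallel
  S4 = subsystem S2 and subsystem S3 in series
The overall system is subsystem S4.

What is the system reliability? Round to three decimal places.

0.973

Series (drive motor and flow sensor): 0.86130 × 0.73520 = 0.63323
Parallel ([0.63323] and alarm module): 1 − (1 − 0.63323)(1 − 0.93470) = 0.97605
Parallel (battery pack and peristaltic pump): 1 − (1 − 0.95170)(1 − 0.94090) = 0.99715
Series ([0.97605] and [0.99715]): 0.97605 × 0.99715 = 0.973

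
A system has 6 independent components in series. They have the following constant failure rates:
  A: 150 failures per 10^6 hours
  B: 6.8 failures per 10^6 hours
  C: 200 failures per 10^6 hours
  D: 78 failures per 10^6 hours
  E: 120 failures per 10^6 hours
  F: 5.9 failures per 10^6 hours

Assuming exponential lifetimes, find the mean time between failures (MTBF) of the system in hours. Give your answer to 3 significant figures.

1780

Series of exponential components: λ_sys = Σ λ_i
λ_sys = 0.00015 + 0.0000068 + 0.00020 + 0.000078 + 0.00012 + 0.0000059 = 5.6070e-04 /h
MTBF = 1 / λ_sys = 1780 h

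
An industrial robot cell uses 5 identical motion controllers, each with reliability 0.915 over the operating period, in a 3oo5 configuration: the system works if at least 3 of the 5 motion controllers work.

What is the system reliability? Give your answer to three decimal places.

R = Σ_{i=3}^{5} C(5,i) p^i (1−p)^{5−i} with p = 0.915
C(5,3)·0.915^3·0.085^2 = 0.05535
C(5,4)·0.915^4·0.085^1 = 0.29790
C(5,5)·0.915^5·0.085^0 = 0.64137
Sum = 0.995

0.995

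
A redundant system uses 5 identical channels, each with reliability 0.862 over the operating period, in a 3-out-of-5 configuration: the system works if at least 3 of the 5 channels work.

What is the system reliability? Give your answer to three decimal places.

0.979

R = Σ_{i=3}^{5} C(5,i) p^i (1−p)^{5−i} with p = 0.862
C(5,3)·0.862^3·0.138^2 = 0.12198
C(5,4)·0.862^4·0.138^1 = 0.38096
C(5,5)·0.862^5·0.138^0 = 0.47592
Sum = 0.979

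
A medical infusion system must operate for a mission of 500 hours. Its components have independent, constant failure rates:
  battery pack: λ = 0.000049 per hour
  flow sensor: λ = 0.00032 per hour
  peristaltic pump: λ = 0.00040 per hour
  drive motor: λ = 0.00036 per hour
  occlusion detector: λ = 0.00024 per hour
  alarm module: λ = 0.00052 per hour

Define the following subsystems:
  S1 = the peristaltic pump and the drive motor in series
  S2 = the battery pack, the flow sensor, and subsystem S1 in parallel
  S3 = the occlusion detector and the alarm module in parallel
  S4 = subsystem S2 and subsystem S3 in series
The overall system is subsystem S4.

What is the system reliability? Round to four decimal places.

0.9730

R(battery pack) = exp(−0.000049 × 500) = 0.975798
R(flow sensor) = exp(−0.00032 × 500) = 0.852144
R(peristaltic pump) = exp(−0.00040 × 500) = 0.818731
R(drive motor) = exp(−0.00036 × 500) = 0.835270
R(occlusion detector) = exp(−0.00024 × 500) = 0.886920
R(alarm module) = exp(−0.00052 × 500) = 0.771052
Series (peristaltic pump and drive motor): 0.818731 × 0.835270 = 0.683861
Parallel (battery pack, flow sensor, and [0.683861]): 1 − (1 − 0.975798)(1 − 0.852144)(1 − 0.683861) = 0.998869
Parallel (occlusion detector and alarm module): 1 − (1 − 0.886920)(1 − 0.771052) = 0.974111
Series ([0.998869] and [0.974111]): 0.998869 × 0.974111 = 0.9730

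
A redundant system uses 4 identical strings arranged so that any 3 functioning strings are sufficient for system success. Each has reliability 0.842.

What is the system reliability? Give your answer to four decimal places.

R = Σ_{i=3}^{4} C(4,i) p^i (1−p)^{4−i} with p = 0.842
C(4,3)·0.842^3·0.158^1 = 0.377271
C(4,4)·0.842^4·0.158^0 = 0.502630
Sum = 0.8799

0.8799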